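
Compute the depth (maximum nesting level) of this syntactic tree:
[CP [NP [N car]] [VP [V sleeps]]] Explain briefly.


Count bracket nesting levels:
'[' at pos 0: depth = 1
'[' at pos 4: depth = 2
'[' at pos 8: depth = 3
'[' at pos 17: depth = 2
'[' at pos 21: depth = 3
Maximum depth reached: 3

3


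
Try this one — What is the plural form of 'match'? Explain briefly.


Apply rule: Add -es (sibilant/fricative ending). 'match' becomes 'matches'.

matches


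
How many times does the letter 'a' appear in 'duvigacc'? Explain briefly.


Letter 'a' in 'duvigacc': found at position(s) 6 = 1 occurrence(s).

1


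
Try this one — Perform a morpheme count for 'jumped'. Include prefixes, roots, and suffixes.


Decomposition: jump (root) + -ed (suffix) = 2 morpheme(s)

2 morphemes


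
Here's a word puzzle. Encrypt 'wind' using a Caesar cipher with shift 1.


Shift each letter by 1: w -> x, i -> j, n -> o, d -> e. Result: 'xjoe'.

xjoe


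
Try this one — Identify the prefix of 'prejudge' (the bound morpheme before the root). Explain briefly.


The word 'prejudge' = 'pre' (prefix) + 'judge' (root). The prefix is 'pre'.

pre


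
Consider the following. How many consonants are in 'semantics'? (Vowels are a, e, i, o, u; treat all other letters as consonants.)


Consonants in 'semantics': s, m, n, t, c, s = 6 consonants.

6


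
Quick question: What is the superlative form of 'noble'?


Apply superlative formation (ends in e: add -st): 'noble' -> 'noblest'.

noblest


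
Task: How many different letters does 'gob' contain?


Unique letters in 'gob': {b, g, o} = 3 distinct letters.

3


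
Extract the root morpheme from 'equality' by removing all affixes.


Remove suffix '-ity' from 'equality' to get root 'equal'.

equal


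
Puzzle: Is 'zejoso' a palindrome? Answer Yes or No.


Forward: 'zejoso'
Reversed: 'osojez'
They differ.

No


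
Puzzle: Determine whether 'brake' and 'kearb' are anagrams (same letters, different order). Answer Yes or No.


Sorted letters of 'brake': 'abekr'
Sorted letters of 'kearb': 'abekr'
They match.

Yes


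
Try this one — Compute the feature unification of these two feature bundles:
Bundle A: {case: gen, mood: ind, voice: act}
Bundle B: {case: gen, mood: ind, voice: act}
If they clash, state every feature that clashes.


Compare features:
case: A=gen vs B=gen -> unified: gen
mood: A=ind vs B=ind -> unified: ind
voice: A=act vs B=act -> unified: act
No clashes found.

Unified: {case: gen, mood: ind, voice: act}


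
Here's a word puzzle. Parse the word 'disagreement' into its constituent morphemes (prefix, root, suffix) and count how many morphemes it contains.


Step 1: Identify prefix: 'dis' (meaning: not/apart)
Step 2: Identify root: 'agree'
Step 3: Identify suffix(es): 'ment'
Decomposition: dis- (prefix: not/apart) + agree (root) + -ment (suffix: action/result)
Total morphemes: 3

3 morphemes (dis- (prefix: not/apart) + agree (root) + -ment (suffix: action/result))


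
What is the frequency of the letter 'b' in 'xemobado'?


Letter 'b' in 'xemobado': found at position(s) 5 = 1 occurrence(s).

1


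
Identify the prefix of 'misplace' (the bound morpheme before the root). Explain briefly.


The word 'misplace' = 'mis' (prefix) + 'place' (root). The prefix is 'mis'.

mis


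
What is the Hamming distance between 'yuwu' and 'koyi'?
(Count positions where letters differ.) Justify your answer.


Alignment:
Position 1: 'y' vs 'k' = DIFFER
Position 2: 'u' vs 'o' = DIFFER
Position 3: 'w' vs 'y' = DIFFER
Position 4: 'u' vs 'i' = DIFFER
Total differences: 4

4


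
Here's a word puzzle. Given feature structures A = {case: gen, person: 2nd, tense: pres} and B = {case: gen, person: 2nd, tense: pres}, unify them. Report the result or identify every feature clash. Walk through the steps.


Compare features:
case: A=gen vs B=gen -> unified: gen
person: A=2nd vs B=2nd -> unified: 2nd
tense: A=pres vs B=pres -> unified: pres
No clashes found.

Unified: {case: gen, person: 2nd, tense: pres}


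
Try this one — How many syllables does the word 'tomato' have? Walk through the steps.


Break 'tomato' into syllables: to-ma-to -> to | ma | to = 3 syllables

3 syllables


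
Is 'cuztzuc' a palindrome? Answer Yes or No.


Forward: 'cuztzuc'
Reversed: 'cuztzuc'
They are identical.

Yes


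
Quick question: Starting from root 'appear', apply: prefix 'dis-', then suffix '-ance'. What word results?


Step 1: Add prefix 'dis-' to 'appear' = 'disappear'
Step 2: Add suffix '-ance' to 'disappear' = 'disappearance'

disappearance


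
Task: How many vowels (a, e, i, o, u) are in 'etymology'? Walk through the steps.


Vowels in 'etymology': e, o, o = 3 vowels.

3


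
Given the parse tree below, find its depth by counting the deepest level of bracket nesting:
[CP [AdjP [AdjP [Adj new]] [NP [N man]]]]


Count bracket nesting levels:
'[' at pos 0: depth = 1
'[' at pos 4: depth = 2
'[' at pos 10: depth = 3
'[' at pos 16: depth = 4
'[' at pos 27: depth = 3
'[' at pos 31: depth = 4
Maximum depth reached: 4

4


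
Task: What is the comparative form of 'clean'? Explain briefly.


Apply comparative formation (add -er): 'clean' -> 'cleaner'.

cleaner


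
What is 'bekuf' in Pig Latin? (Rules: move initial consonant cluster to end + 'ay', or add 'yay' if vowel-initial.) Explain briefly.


'bekuf': move consonant cluster 'b' to end and add 'ay': 'ekufbay'.

ekufbay


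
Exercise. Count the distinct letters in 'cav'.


Unique letters in 'cav': {a, c, v} = 3 distinct letters.

3


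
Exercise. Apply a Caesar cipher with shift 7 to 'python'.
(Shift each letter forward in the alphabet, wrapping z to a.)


Shift each letter by 7: p -> w, y -> f, t -> a, h -> o, o -> v, n -> u. Result: 'wfaovu'.

wfaovu


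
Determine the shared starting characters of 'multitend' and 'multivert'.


Compare from the start: 5 characters match: 'multi'. Mismatch at position 6: 't' vs 'v'.

multi


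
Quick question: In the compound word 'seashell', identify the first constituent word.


Split 'seashell' into 'sea' + 'shell'. The first part is 'sea'.

sea


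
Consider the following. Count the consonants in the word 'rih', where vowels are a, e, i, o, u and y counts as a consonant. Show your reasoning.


Consonants in 'rih': r, h = 2 consonants.

2


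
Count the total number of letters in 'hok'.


Spell out 'hok' and number each letter: h(1), o(2), k(3). Total: 3 letters.

3


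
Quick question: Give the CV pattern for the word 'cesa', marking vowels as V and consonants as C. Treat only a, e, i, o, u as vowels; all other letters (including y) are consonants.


Letter mapping: c = C, e = V, s = C, a = V.

CVCV


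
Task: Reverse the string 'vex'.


Reverse 'vex' character by character: 'xev'.

xev


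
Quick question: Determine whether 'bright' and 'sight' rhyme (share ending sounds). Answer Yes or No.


Rime (stressed vowel + following sounds) of 'bright': -ight = /aɪt/
Rime of 'sight': -ight = /aɪt/
/aɪt/ and /aɪt/ are the same ending sound, so the words rhyme.

Yes


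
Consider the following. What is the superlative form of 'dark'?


Apply superlative formation (add -est): 'dark' -> 'darkest'.

darkest


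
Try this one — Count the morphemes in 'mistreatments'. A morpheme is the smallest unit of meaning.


Decomposition: mis- (prefix) + treat (root) + -ment (suffix) + -s (plural) = 4 morpheme(s)

4 morphemes


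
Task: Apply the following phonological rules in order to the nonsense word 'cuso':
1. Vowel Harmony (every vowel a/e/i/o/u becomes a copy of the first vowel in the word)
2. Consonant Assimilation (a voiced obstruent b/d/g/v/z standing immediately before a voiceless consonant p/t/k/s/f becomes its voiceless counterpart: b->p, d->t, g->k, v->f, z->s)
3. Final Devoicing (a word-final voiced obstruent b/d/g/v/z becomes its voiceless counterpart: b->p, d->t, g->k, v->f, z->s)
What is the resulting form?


Starting form: 'cuso'
Rule 1: Vowel Harmony: all vowels become 'u' (matching first vowel). 'cuso' -> 'cusu'
Rule 2: Consonant Assimilation: no voiced obstruent (b/d/g/v/z) stands immediately before a voiceless consonant (p/t/k/s/f). No change.
Rule 3: Final Devoicing: the word ends in the vowel 'u', not a consonant. No change.
Final form: 'cusu'

cusu


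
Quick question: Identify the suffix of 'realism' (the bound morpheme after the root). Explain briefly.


The word 'realism' = 'real' (root) + '-ism' (suffix). The suffix is '-ism'.

ism


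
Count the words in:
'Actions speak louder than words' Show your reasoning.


Split into words: Actions | speak | louder | than | words = 5 words.

5


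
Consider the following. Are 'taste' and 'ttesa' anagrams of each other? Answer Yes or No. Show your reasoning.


Sorted letters of 'taste': 'aestt'
Sorted letters of 'ttesa': 'aestt'
They match.

Yes


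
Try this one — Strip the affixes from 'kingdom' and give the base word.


Remove suffix '-dom' from 'kingdom' to get root 'king'.

king


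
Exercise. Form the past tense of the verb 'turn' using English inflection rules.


Apply rule: Add -ed. 'turn' becomes 'turned'.

turned


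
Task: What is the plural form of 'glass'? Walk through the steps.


Apply rule: Add -es (sibilant/fricative ending). 'glass' becomes 'glasses'.

glasses


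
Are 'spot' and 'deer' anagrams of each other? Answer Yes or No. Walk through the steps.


Sorted letters of 'spot': 'opst'
Sorted letters of 'deer': 'deer'
They do not match.

No


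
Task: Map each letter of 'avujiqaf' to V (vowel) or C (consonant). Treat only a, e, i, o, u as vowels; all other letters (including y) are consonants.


Letter mapping: a = V, v = C, u = V, j = C, i = V, q = C, a = V, f = C.

VCVCVCVC


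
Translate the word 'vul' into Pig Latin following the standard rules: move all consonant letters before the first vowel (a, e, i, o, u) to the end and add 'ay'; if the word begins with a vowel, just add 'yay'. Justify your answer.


'vul': move consonant cluster 'v' to end and add 'ay': 'ulvay'.

ulvay


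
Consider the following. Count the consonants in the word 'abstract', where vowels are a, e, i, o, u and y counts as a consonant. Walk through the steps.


Consonants in 'abstract': b, s, t, r, c, t = 6 consonants.

6


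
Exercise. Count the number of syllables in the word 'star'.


Break 'star' into syllables: star -> star = 1 syllable

1 syllable


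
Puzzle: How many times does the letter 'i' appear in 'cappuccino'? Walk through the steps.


Letter 'i' in 'cappuccino': found at position(s) 8 = 1 occurrence(s).

1


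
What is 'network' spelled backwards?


Reverse 'network' character by character: 'krowten'.

krowten


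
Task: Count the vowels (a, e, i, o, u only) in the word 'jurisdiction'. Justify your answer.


Vowels in 'jurisdiction': u, i, i, i, o = 5 vowels.

5


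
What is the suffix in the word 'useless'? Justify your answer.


The word 'useless' = 'use' (root) + '-less' (suffix). The suffix is '-less'.

less


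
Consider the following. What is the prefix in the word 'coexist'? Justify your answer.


The word 'coexist' = 'co' (prefix) + 'exist' (root). The prefix is 'co'.

co


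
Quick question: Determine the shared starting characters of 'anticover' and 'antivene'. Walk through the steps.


Compare from the start: 4 characters match: 'anti'. Mismatch at position 5: 'c' vs 'v'.

anti


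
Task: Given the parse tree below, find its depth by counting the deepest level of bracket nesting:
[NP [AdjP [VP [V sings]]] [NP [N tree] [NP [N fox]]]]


Count bracket nesting levels:
'[' at pos 0: depth = 1
'[' at pos 4: depth = 2
'[' at pos 10: depth = 3
'[' at pos 14: depth = 4
'[' at pos 26: depth = 2
'[' at pos 30: depth = 3
'[' at pos 39: depth = 3
'[' at pos 43: depth = 4
Maximum depth reached: 4

4


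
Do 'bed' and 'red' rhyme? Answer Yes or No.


Rime (stressed vowel + following sounds) of 'bed': -ed = /ɛd/
Rime of 'red': -ed = /ɛd/
/ɛd/ and /ɛd/ are the same ending sound, so the words rhyme.

Yes


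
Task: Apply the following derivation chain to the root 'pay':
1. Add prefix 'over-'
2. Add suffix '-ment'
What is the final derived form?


Step 1: Add prefix 'over-' to 'pay' = 'overpay'
Step 2: Add suffix '-ment' to 'overpay' = 'overpayment'

overpayment


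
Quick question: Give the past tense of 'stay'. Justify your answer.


Apply rule: Add -ed. 'stay' becomes 'stayed'.

stayed


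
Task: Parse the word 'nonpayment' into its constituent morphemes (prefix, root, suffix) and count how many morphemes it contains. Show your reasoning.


Step 1: Identify prefix: 'non' (meaning: not)
Step 2: Identify root: 'pay'
Step 3: Identify suffix(es): 'ment'
Decomposition: non- (prefix: not) + pay (root) + -ment (suffix: action/result)
Total morphemes: 3

3 morphemes (non- (prefix: not) + pay (root) + -ment (suffix: action/result))


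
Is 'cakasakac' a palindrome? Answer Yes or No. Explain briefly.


Forward: 'cakasakac'
Reversed: 'cakasakac'
They are identical.

Yes


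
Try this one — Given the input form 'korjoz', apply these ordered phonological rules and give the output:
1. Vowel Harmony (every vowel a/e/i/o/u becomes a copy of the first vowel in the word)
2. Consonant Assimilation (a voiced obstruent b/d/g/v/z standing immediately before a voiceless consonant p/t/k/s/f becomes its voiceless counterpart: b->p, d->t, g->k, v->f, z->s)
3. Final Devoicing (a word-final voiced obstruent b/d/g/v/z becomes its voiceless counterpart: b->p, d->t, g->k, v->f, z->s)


Starting form: 'korjoz'
Rule 1: Vowel Harmony: all vowels already match. No change.
Rule 2: Consonant Assimilation: no voiced obstruent (b/d/g/v/z) stands immediately before a voiceless consonant (p/t/k/s/f). No change.
Rule 3: Final Devoicing: word-final voiced obstruent 'z' becomes voiceless 's'. 'korjoz' -> 'korjos'
Final form: 'korjos'

korjos


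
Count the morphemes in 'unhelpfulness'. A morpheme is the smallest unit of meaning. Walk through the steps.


Decomposition: un- (prefix) + help (root) + -ful (suffix) + -ness (suffix) = 4 morpheme(s)

4 morphemes


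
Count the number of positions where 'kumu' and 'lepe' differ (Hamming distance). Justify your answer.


Alignment:
Position 1: 'k' vs 'l' = DIFFER
Position 2: 'u' vs 'e' = DIFFER
Position 3: 'm' vs 'p' = DIFFER
Position 4: 'u' vs 'e' = DIFFER
Total differences: 4

4


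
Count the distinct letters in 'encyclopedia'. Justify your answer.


Unique letters in 'encyclopedia': {a, c, d, e, i, l, n, o, p, y} = 10 distinct letters.

10


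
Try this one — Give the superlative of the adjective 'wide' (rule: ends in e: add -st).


Apply superlative formation (ends in e: add -st): 'wide' -> 'widest'.

widest


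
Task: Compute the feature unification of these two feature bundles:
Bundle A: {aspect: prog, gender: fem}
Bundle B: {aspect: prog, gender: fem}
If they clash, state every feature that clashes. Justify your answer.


Compare features:
aspect: A=prog vs B=prog -> unified: prog
gender: A=fem vs B=fem -> unified: fem
No clashes found.

Unified: {aspect: prog, gender: fem}


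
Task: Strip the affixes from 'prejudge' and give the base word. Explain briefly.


Remove prefix 'pre' from 'prejudge' to get root 'judge'.

judge


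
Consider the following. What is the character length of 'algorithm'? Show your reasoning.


Spell out 'algorithm' and number each letter: a(1), l(2), g(3), o(4), r(5), i(6), t(7), h(8), m(9). Total: 9 letters.

9


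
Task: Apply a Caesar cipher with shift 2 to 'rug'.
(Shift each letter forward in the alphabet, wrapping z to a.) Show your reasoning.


Shift each letter by 2: r -> t, u -> w, g -> i. Result: 'twi'.

twi


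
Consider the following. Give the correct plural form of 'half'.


Apply rule: Change -f to -ves. 'half' becomes 'halves'.

halves


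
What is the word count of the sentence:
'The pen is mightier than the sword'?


Split into words: The | pen | is | mightier | than | the | sword = 7 words.

7


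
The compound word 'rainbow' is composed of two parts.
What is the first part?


Split 'rainbow' into 'rain' + 'bow'. The first part is 'rain'.

rain


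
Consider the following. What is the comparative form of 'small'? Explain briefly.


Apply comparative formation (add -er): 'small' -> 'smaller'.

smaller


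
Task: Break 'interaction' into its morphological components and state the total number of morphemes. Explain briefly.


Step 1: Identify prefix: 'inter' (meaning: between)
Step 2: Identify root: 'act'
Step 3: Identify suffix(es): 'ion'
Decomposition: inter- (prefix: between) + act (root) + -ion (suffix: act of)
Total morphemes: 3

3 morphemes (inter- (prefix: between) + act (root) + -ion (suffix: act of))


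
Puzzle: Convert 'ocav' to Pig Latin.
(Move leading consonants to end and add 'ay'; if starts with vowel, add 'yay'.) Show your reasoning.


'ocav' starts with a vowel, so add 'yay': 'ocavyay'.

ocavyay


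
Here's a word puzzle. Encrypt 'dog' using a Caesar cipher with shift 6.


Shift each letter by 6: d -> j, o -> u, g -> m. Result: 'jum'.

jum


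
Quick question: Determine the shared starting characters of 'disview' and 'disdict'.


Compare from the start: 3 characters match: 'dis'. Mismatch at position 4: 'v' vs 'd'.

dis


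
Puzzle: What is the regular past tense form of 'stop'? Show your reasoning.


Apply rule: Double final consonant and add -ed. 'stop' becomes 'stopped'.

stopped


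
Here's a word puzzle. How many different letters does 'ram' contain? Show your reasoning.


Unique letters in 'ram': {a, m, r} = 3 distinct letters.

3


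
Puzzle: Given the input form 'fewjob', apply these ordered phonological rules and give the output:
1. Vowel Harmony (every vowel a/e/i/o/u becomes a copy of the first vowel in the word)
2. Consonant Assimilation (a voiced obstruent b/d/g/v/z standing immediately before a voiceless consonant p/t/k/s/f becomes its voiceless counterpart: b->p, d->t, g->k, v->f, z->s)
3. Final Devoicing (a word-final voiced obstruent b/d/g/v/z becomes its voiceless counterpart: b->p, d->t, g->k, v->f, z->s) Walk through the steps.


Starting form: 'fewjob'
Rule 1: Vowel Harmony: all vowels become 'e' (matching first vowel). 'fewjob' -> 'fewjeb'
Rule 2: Consonant Assimilation: no voiced obstruent (b/d/g/v/z) stands immediately before a voiceless consonant (p/t/k/s/f). No change.
Rule 3: Final Devoicing: word-final voiced obstruent 'b' becomes voiceless 'p'. 'fewjeb' -> 'fewjep'
Final form: 'fewjep'

fewjep


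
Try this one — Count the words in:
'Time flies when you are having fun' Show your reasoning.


Split into words: Time | flies | when | you | are | having | fun = 7 words.

7


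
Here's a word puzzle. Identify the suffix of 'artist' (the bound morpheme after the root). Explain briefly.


The word 'artist' = 'art' (root) + '-ist' (suffix). The suffix is '-ist'.

ist


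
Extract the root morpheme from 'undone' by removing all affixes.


Remove prefix 'un' from 'undone' to get root 'done'.

done


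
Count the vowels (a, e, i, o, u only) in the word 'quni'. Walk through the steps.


Vowels in 'quni': u, i = 2 vowels.

2


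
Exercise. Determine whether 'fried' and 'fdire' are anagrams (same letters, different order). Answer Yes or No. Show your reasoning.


Sorted letters of 'fried': 'defir'
Sorted letters of 'fdire': 'defir'
They match.

Yes


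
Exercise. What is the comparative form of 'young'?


Apply comparative formation (add -er): 'young' -> 'younger'.

younger


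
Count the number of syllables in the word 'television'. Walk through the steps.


Break 'television' into syllables: tel-e-vi-sion -> tel | e | vi | sion = 4 syllables

4 syllables


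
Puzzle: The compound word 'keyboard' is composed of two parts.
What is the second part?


Split 'keyboard' into 'key' + 'board'. The second part is 'board'.

board


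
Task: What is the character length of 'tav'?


Spell out 'tav' and number each letter: t(1), a(2), v(3). Total: 3 letters.

3


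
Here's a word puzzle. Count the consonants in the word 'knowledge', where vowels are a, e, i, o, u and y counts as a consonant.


Consonants in 'knowledge': k, n, w, l, d, g = 6 consonants.

6


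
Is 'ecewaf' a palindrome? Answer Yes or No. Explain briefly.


Forward: 'ecewaf'
Reversed: 'fawece'
They differ.

No


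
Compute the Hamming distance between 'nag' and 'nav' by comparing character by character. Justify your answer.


Alignment:
Position 1: 'n' vs 'n' = match
Position 2: 'a' vs 'a' = match
Position 3: 'g' vs 'v' = DIFFER
Total differences: 1

1


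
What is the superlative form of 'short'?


Apply superlative formation (add -est): 'short' -> 'shortest'.

shortest


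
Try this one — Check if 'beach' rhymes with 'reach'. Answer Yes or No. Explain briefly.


Rime (stressed vowel + following sounds) of 'beach': -each = /iːtʃ/
Rime of 'reach': -each = /iːtʃ/
/iːtʃ/ and /iːtʃ/ are the same ending sound, so the words rhyme.

Yes


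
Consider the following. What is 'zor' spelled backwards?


Reverse 'zor' character by character: 'roz'.

roz


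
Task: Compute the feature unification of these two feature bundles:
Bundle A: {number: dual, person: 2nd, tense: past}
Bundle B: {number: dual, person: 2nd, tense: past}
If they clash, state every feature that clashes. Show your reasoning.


Compare features:
number: A=dual vs B=dual -> unified: dual
person: A=2nd vs B=2nd -> unified: 2nd
tense: A=past vs B=past -> unified: past
No clashes found.

Unified: {number: dual, person: 2nd, tense: past}


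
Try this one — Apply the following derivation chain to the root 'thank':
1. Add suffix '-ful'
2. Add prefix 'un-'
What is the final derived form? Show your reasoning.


Step 1: Add suffix '-ful' to 'thank' = 'thankful'
Step 2: Add prefix 'un-' to 'thankful' = 'unthankful'

unthankful


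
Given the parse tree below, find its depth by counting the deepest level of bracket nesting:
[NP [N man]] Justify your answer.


Count bracket nesting levels:
'[' at pos 0: depth = 1
'[' at pos 4: depth = 2
Maximum depth reached: 2

2


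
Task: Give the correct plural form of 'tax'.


Apply rule: Add -es (sibilant/fricative ending). 'tax' becomes 'taxes'.

taxes


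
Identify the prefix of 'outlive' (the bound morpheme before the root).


The word 'outlive' = 'out' (prefix) + 'live' (root). The prefix is 'out'.

out


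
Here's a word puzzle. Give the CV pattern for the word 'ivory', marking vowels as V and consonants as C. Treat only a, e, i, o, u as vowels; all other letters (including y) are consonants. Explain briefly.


Letter mapping: i = V, v = C, o = V, r = C, y = C.

VCVCC


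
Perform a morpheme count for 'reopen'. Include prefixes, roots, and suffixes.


Decomposition: re- (prefix) + open (root) = 2 morpheme(s)

2 morphemes


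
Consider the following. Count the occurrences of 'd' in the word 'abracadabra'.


Letter 'd' in 'abracadabra': found at position(s) 7 = 1 occurrence(s).

1


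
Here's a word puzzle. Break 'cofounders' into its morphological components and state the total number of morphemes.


Step 1: Identify prefix: 'co' (meaning: together)
Step 2: Identify root: 'found'
Step 3: Identify suffix(es): 'er, s'
Decomposition: co- (prefix: together) + found (root) + -er (suffix: one who) + -s (plural)
Total morphemes: 4

4 morphemes (co- (prefix: together) + found (root) + -er (suffix: one who) + -s (plural))


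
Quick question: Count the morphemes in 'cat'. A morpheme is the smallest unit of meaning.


Decomposition: cat (free morpheme) = 1 morpheme(s)

1 morphemes


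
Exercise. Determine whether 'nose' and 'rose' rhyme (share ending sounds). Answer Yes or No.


Rime (stressed vowel + following sounds) of 'nose': -ose = /oʊz/
Rime of 'rose': -ose = /oʊz/
/oʊz/ and /oʊz/ are the same ending sound, so the words rhyme.

Yes


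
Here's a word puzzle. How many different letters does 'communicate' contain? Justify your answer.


Unique letters in 'communicate': {a, c, e, i, m, n, o, t, u} = 9 distinct letters.

9


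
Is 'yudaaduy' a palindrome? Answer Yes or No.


Forward: 'yudaaduy'
Reversed: 'yudaaduy'
They are identical.

Yes


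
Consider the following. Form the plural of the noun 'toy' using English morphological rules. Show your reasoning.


Apply rule: Add -s. 'toy' becomes 'toys'.

toys


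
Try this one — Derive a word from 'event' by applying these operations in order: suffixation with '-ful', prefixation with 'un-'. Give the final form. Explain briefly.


Step 1: Add suffix '-ful' to 'event' = 'eventful'
Step 2: Add prefix 'un-' to 'eventful' = 'uneventful'

uneventful


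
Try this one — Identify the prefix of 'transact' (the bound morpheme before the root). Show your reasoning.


The word 'transact' = 'trans' (prefix) + 'act' (root). The prefix is 'trans'.

trans


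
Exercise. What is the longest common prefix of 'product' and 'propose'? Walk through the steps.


Compare from the start: 3 characters match: 'pro'. Mismatch at position 4: 'd' vs 'p'.

pro


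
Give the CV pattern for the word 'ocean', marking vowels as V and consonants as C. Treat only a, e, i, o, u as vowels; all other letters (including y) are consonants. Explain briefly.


Letter mapping: o = V, c = C, e = V, a = V, n = C.

VCVVC


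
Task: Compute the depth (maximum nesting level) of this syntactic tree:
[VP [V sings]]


Count bracket nesting levels:
'[' at pos 0: depth = 1
'[' at pos 4: depth = 2
Maximum depth reached: 2

2


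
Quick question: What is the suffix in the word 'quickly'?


The word 'quickly' = 'quick' (root) + '-ly' (suffix). The suffix is '-ly'.

ly


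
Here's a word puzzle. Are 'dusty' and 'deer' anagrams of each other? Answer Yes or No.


Sorted letters of 'dusty': 'dstuy'
Sorted letters of 'deer': 'deer'
They do not match.

No


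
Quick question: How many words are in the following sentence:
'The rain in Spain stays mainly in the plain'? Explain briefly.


Split into words: The | rain | in | Spain | stays | mainly | in | the | plain = 9 words.

9


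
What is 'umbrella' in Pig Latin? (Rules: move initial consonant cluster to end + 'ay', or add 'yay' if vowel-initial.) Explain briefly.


'umbrella' starts with a vowel, so add 'yay': 'umbrellayay'.

umbrellayay


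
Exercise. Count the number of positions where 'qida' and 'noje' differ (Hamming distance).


Alignment:
Position 1: 'q' vs 'n' = DIFFER
Position 2: 'i' vs 'o' = DIFFER
Position 3: 'd' vs 'j' = DIFFER
Position 4: 'a' vs 'e' = DIFFER
Total differences: 4

4


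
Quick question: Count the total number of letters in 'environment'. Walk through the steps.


Spell out 'environment' and number each letter: e(1), n(2), v(3), i(4), r(5), o(6), n(7), m(8), e(9), n(10), t(11). Total: 11 letters.

11


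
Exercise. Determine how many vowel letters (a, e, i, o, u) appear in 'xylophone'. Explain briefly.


Vowels in 'xylophone': o, o, e = 3 vowels.

3


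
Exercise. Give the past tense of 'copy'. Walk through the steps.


Apply rule: Change -y to -ied. 'copy' becomes 'copied'.

copied


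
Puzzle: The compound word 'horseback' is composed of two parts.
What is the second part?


Split 'horseback' into 'horse' + 'back'. The second part is 'back'.

back


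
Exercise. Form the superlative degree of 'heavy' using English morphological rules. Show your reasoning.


Apply superlative formation (consonant + y: change y to i, add -est): 'heavy' -> 'heaviest'.

heaviest


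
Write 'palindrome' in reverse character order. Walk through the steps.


Reverse 'palindrome' character by character: 'emordnilap'.

emordnilap


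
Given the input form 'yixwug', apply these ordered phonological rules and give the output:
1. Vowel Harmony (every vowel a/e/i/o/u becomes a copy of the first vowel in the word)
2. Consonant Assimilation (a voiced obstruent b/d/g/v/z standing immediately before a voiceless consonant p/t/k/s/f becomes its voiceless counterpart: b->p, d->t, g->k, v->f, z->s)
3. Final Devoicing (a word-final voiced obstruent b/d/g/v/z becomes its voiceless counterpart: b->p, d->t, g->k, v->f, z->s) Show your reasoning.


Starting form: 'yixwug'
Rule 1: Vowel Harmony: all vowels become 'i' (matching first vowel). 'yixwug' -> 'yixwig'
Rule 2: Consonant Assimilation: no voiced obstruent (b/d/g/v/z) stands immediately before a voiceless consonant (p/t/k/s/f). No change.
Rule 3: Final Devoicing: word-final voiced obstruent 'g' becomes voiceless 'k'. 'yixwig' -> 'yixwik'
Final form: 'yixwik'

yixwik


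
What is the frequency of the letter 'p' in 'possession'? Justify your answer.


Letter 'p' in 'possession': found at position(s) 1 = 1 occurrence(s).

1


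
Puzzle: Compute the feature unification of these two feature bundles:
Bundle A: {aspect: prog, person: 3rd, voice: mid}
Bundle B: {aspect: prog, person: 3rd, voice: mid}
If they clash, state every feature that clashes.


Compare features:
aspect: A=prog vs B=prog -> unified: prog
person: A=3rd vs B=3rd -> unified: 3rd
voice: A=mid vs B=mid -> unified: mid
No clashes found.

Unified: {aspect: prog, person: 3rd, voice: mid}


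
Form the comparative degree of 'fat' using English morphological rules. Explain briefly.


Apply comparative formation (double final consonant, add -er): 'fat' -> 'fatter'.

fatter


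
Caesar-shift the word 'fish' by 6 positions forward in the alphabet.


Shift each letter by 6: f -> l, i -> o, s -> y, h -> n. Result: 'loyn'.

loyn


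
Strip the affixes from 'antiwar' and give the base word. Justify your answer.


Remove prefix 'anti' from 'antiwar' to get root 'war'.

war


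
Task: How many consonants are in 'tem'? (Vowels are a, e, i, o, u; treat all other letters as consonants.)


Consonants in 'tem': t, m = 2 consonants.

2


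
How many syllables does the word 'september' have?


Break 'september' into syllables: sep-tem-ber -> sep | tem | ber = 3 syllables

3 syllables


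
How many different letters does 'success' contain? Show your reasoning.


Unique letters in 'success': {c, e, s, u} = 4 distinct letters.

4


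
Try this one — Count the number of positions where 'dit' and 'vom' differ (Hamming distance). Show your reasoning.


Alignment:
Position 1: 'd' vs 'v' = DIFFER
Position 2: 'i' vs 'o' = DIFFER
Position 3: 't' vs 'm' = DIFFER
Total differences: 3

3


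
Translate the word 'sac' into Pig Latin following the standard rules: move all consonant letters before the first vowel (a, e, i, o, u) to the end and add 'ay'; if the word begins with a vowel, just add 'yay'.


'sac': move consonant cluster 's' to end and add 'ay': 'acsay'.

acsay


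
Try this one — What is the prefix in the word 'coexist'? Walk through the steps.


The word 'coexist' = 'co' (prefix) + 'exist' (root). The prefix is 'co'.

co


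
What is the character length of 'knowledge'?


Spell out 'knowledge' and number each letter: k(1), n(2), o(3), w(4), l(5), e(6), d(7), g(8), e(9). Total: 9 letters.

9


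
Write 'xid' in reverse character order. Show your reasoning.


Reverse 'xid' character by character: 'dix'.

dix


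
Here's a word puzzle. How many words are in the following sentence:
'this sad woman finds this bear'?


Split into words: this | sad | woman | finds | this | bear = 6 words.

6


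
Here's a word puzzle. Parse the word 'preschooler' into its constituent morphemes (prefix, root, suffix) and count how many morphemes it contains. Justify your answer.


Step 1: Identify prefix: 'pre' (meaning: before)
Step 2: Identify root: 'school'
Step 3: Identify suffix(es): 'er'
Decomposition: pre- (prefix: before) + school (root) + -er (suffix: one who)
Total morphemes: 3

3 morphemes (pre- (prefix: before) + school (root) + -er (suffix: one who))


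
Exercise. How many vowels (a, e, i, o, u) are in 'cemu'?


Vowels in 'cemu': e, u = 2 vowels.

2


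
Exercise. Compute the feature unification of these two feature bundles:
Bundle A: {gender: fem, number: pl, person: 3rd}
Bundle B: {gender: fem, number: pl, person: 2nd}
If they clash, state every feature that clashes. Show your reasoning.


Compare features:
gender: A=fem vs B=fem -> unified: fem
number: A=pl vs B=pl -> unified: pl
person: A=3rd vs B=2nd -> CLASH
Clash detected on feature 'person' (3rd vs 2nd); unification fails.

CLASH on 'person' (3rd vs 2nd)


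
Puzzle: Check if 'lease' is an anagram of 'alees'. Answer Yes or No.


Sorted letters of 'lease': 'aeels'
Sorted letters of 'alees': 'aeels'
They match.

Yes


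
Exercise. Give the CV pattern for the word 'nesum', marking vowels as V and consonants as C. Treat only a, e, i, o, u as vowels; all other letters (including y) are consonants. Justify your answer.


Letter mapping: n = C, e = V, s = C, u = V, m = C.

CVCVC


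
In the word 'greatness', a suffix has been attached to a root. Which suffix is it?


The word 'greatness' = 'great' (root) + '-ness' (suffix). The suffix is '-ness'.

ness


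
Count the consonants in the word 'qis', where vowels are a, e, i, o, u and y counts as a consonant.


Consonants in 'qis': q, s = 2 consonants.

2


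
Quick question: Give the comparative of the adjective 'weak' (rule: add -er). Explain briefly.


Apply comparative formation (add -er): 'weak' -> 'weaker'.

weaker


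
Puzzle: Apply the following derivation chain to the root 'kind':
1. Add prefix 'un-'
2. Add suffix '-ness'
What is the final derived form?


Step 1: Add prefix 'un-' to 'kind' = 'unkind'
Step 2: Add suffix '-ness' to 'unkind' = 'unkindness'

unkindness


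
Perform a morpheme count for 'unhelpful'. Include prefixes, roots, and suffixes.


Decomposition: un- (prefix) + help (root) + -ful (suffix) = 3 morpheme(s)

3 morphemes


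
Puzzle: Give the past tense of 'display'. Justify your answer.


Apply rule: Add -ed. 'display' becomes 'displayed'.

displayed


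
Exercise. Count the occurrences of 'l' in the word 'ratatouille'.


Letter 'l' in 'ratatouille': found at position(s) 9, 10 = 2 occurrence(s).

2


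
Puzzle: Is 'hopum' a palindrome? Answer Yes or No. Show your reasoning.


Forward: 'hopum'
Reversed: 'mupoh'
They differ.

No


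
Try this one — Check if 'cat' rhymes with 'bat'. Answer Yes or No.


Rime (stressed vowel + following sounds) of 'cat': -at = /æt/
Rime of 'bat': -at = /æt/
/æt/ and /æt/ are the same ending sound, so the words rhyme.

Yes


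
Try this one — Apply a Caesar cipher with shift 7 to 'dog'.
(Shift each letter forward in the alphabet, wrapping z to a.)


Shift each letter by 7: d -> k, o -> v, g -> n. Result: 'kvn'.

kvn


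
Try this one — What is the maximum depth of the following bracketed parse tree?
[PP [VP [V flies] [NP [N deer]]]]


Count bracket nesting levels:
'[' at pos 0: depth = 1
'[' at pos 4: depth = 2
'[' at pos 8: depth = 3
'[' at pos 18: depth = 3
'[' at pos 22: depth = 4
Maximum depth reached: 4

4


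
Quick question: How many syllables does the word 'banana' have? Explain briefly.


Break 'banana' into syllables: ba-na-na -> ba | na | na = 3 syllables

3 syllables


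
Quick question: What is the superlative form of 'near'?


Apply superlative formation (add -est): 'near' -> 'nearest'.

nearest


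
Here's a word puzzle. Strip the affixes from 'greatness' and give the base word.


Remove suffix '-ness' from 'greatness' to get root 'great'.

great


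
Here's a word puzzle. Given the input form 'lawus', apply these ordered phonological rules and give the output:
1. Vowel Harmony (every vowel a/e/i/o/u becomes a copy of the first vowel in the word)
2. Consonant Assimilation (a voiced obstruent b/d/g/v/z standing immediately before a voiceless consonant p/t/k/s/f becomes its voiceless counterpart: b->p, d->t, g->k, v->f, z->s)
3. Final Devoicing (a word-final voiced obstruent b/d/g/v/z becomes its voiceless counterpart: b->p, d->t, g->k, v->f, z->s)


Starting form: 'lawus'
Rule 1: Vowel Harmony: all vowels become 'a' (matching first vowel). 'lawus' -> 'lawas'
Rule 2: Consonant Assimilation: no voiced obstruent (b/d/g/v/z) stands immediately before a voiceless consonant (p/t/k/s/f). No change.
Rule 3: Final Devoicing: final consonant 's' is not one of the voiced obstruents b/d/g/v/z. No change.
Final form: 'lawas'

lawas


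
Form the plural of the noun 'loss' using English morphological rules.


Apply rule: Add -es (sibilant/fricative ending). 'loss' becomes 'losses'.

losses


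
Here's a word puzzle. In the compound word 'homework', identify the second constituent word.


Split 'homework' into 'home' + 'work'. The second part is 'work'.

work


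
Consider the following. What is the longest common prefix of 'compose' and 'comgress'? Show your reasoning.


Compare from the start: 3 characters match: 'com'. Mismatch at position 4: 'p' vs 'g'.

com


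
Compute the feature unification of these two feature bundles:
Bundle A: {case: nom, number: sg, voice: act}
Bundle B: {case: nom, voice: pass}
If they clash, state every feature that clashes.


Compare features:
case: A=nom vs B=nom -> unified: nom
number: A=sg vs B=_ -> unified: sg
voice: A=act vs B=pass -> CLASH
Clash detected on feature 'voice' (act vs pass); unification fails.

CLASH on 'voice' (act vs pass)


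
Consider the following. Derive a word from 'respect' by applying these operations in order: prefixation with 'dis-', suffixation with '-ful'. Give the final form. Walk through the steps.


Step 1: Add prefix 'dis-' to 'respect' = 'disrespect'
Step 2: Add suffix '-ful' to 'disrespect' = 'disrespectful'

disrespectful


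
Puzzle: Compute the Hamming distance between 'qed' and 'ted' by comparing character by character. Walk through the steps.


Alignment:
Position 1: 'q' vs 't' = DIFFER
Position 2: 'e' vs 'e' = match
Position 3: 'd' vs 'd' = match
Total differences: 1

1


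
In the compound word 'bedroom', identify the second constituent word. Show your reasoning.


Split 'bedroom' into 'bed' + 'room'. The second part is 'room'.

room


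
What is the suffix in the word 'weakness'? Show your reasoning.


The word 'weakness' = 'weak' (root) + '-ness' (suffix). The suffix is '-ness'.

ness


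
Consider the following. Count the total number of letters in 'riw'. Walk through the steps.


Spell out 'riw' and number each letter: r(1), i(2), w(3). Total: 3 letters.

3


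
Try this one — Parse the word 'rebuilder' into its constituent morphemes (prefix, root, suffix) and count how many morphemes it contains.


Step 1: Identify prefix: 're' (meaning: again)
Step 2: Identify root: 'build'
Step 3: Identify suffix(es): 'er'
Decomposition: re- (prefix: again) + build (root) + -er (suffix: one who)
Total morphemes: 3

3 morphemes (re- (prefix: again) + build (root) + -er (suffix: one who))


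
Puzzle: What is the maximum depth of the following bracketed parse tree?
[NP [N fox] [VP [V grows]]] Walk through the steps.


Count bracket nesting levels:
'[' at pos 0: depth = 1
'[' at pos 4: depth = 2
'[' at pos 12: depth = 2
'[' at pos 16: depth = 3
Maximum depth reached: 3

3


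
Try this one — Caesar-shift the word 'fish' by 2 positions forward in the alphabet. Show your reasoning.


Shift each letter by 2: f -> h, i -> k, s -> u, h -> j. Result: 'hkuj'.

hkuj


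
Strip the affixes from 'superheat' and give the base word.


Remove prefix 'super' from 'superheat' to get root 'heat'.

heat
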